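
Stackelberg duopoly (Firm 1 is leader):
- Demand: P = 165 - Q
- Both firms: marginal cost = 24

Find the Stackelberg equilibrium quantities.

q₁* (leader) = 70.5, q₂* (follower) = 35.25

Work:
Follower's reaction: q₂ = (a - c - q₁)/2
Leader substitutes: π₁ = q₁·(a - q₁ - (a-c-q₁)/2 - c)
FOC: q₁* = (165 - 24)/2 = 70.50
Then: q₂* = (165 - 24 - 70.5)/2 = 35.25
Leader has first-mover advantage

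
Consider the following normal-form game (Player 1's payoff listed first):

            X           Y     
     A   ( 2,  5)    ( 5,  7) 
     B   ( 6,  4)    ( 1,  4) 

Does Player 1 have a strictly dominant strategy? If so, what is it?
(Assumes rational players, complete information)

No strictly dominant strategy exists for Player 1

Work:
A strategy strictly dominates another if it gives a strictly higher payoff against every opponent action. Compare each pair of P1's strategies column-by-column:
  A vs B: [2 vs 6, 5 vs 1] → A does not strictly dominate B (column X: 2 ≤ 6)
  B vs A: [6 vs 2, 1 vs 5] → B does not strictly dominate A (column Y: 1 ≤ 5)
No single strategy strictly dominates all others → no strictly dominant strategy.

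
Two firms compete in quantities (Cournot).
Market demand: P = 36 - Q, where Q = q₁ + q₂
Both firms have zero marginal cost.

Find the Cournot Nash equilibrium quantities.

q₁* = q₂* = 12.0; P* = 12.0

Work:
Profit: π_i = P·q_i = (a - q_i - q_j)·q_i
FOC: ∂π_i/∂q_i = a - 2q_i - q_j = 0
Reaction function: q_i = (36 - q_j)/2
Symmetry: q* = 36/3 = 12.0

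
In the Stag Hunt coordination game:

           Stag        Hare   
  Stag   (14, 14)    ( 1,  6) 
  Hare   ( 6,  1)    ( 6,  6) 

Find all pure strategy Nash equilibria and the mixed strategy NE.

Pure NE: (Stag, Stag) and (Hare, Hare); Mixed NE: p = 0.3846, q = 0.3846

Work:
Check pure NE:
(Stag, Stag): (14, 14) - no unilateral deviation beneficial
(Hare, Hare): (6, 6) - no unilateral deviation beneficial
Mixed NE: P1 plays Stag with p = 0.3846, P2 plays Stag with q = 0.3846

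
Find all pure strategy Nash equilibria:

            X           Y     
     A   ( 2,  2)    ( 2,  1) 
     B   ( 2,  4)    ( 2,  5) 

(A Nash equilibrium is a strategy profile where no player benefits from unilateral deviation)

Nash equilibrium: (A, X), (B, Y)

Work:
Best responses:
  P1 vs X: payoffs [2, 2] → best response A/B (payoff 2)
  P1 vs Y: payoffs [2, 2] → best response A/B (payoff 2)
  P2 vs A: payoffs [2, 1] → best response X (payoff 2)
  P2 vs B: payoffs [4, 5] → best response Y (payoff 5)
Mutual best responses: (A,X), (B,Y) → Nash equilibria.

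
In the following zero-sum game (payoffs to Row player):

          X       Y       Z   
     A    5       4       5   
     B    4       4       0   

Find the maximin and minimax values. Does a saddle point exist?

Maximin = 4, Minimax = 4, Saddle: True

Work:
Row minimums: [4, 0] → maximin = 4
Column maximums: [5, 4, 5] → minimax = 4
Saddle point exists! Game value = 4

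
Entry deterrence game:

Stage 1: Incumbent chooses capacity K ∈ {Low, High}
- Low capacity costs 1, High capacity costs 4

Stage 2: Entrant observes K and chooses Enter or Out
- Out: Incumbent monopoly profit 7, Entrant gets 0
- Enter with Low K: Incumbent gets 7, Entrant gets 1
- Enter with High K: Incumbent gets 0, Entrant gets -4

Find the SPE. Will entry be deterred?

SPE: (Low, Enter|Low, Out|High); Entry not deterred. Incumbent net profit = 6, Entrant gets 1

Work:
After Low K: Entrant enters (1 > 0)
After High K: Entrant stays out (-4 < 0)
Incumbent: Low → 7−1=6, High → 7−4=3
Incumbent chooses Low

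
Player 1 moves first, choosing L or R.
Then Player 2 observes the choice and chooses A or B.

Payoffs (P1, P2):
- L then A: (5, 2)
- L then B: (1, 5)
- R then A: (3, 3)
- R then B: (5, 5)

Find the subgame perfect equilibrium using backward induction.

P1 plays R, P2 plays B after L and B after R; Payoff (5, 5)

Work:
Backward induction:
After L: P2 chooses B → P1 gets 1
After R: P2 chooses B → P1 gets 5
P1 chooses R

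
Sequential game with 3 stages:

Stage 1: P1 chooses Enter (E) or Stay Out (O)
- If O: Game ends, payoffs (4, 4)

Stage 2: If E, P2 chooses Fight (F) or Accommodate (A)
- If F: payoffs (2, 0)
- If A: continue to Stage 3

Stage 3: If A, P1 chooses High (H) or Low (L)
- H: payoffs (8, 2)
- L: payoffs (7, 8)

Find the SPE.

SPE: (E, A, H); Outcome (8, 2)

Work:
Stage 3: P1 chooses H (8 vs 7)
Stage 2: P2: F->0, A->2 (anticipating H). Choose A
Stage 1: P1: O->4, E->8 (anticipating A, H). Choose E
SPE path: E -> A -> H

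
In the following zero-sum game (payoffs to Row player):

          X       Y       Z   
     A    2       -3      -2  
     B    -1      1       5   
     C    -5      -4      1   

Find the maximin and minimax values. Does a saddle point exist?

Maximin = -1, Minimax = 1, Saddle: False

Work:
Row minimums: [-3, -1, -5] → maximin = -1
Column maximums: [2, 1, 5] → minimax = 1
No saddle point (maximin ≠ minimax). Mixed strategy needed.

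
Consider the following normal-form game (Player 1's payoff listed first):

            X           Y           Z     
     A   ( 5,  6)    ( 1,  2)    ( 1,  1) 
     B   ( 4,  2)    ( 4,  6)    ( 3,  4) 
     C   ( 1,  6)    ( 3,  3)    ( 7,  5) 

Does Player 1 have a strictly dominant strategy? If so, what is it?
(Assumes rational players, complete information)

No strictly dominant strategy exists for Player 1

Work:
A strategy strictly dominates another if it gives a strictly higher payoff against every opponent action. Compare each pair of P1's strategies column-by-column:
  A vs B: [5 vs 4, 1 vs 4, 1 vs 3] → A does not strictly dominate B (column Y: 1 ≤ 4)
  A vs C: [5 vs 1, 1 vs 3, 1 vs 7] → A does not strictly dominate C (column Y: 1 ≤ 3)
  B vs A: [4 vs 5, 4 vs 1, 3 vs 1] → B does not strictly dominate A (column X: 4 ≤ 5)
  B vs C: [4 vs 1, 4 vs 3, 3 vs 7] → B does not strictly dominate C (column Z: 3 ≤ 7)
  C vs A: [1 vs 5, 3 vs 1, 7 vs 1] → C does not strictly dominate A (column X: 1 ≤ 5)
  C vs B: [1 vs 4, 3 vs 4, 7 vs 3] → C does not strictly dominate B (column X: 1 ≤ 4)
No single strategy strictly dominates all others → no strictly dominant strategy.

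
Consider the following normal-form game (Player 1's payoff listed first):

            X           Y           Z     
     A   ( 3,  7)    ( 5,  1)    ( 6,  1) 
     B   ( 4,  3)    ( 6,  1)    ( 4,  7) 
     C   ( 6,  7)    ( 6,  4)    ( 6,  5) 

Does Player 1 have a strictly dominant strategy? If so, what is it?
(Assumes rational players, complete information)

No strictly dominant strategy exists for Player 1

Work:
A strategy strictly dominates another if it gives a strictly higher payoff against every opponent action. Compare each pair of P1's strategies column-by-column:
  A vs B: [3 vs 4, 5 vs 6, 6 vs 4] → A does not strictly dominate B (column X: 3 ≤ 4)
  A vs C: [3 vs 6, 5 vs 6, 6 vs 6] → A does not strictly dominate C (column X: 3 ≤ 6)
  B vs A: [4 vs 3, 6 vs 5, 4 vs 6] → B does not strictly dominate A (column Z: 4 ≤ 6)
  B vs C: [4 vs 6, 6 vs 6, 4 vs 6] → B does not strictly dominate C (column X: 4 ≤ 6)
  C vs A: [6 vs 3, 6 vs 5, 6 vs 6] → C does not strictly dominate A (column Z: 6 ≤ 6)
  C vs B: [6 vs 4, 6 vs 6, 6 vs 4] → C does not strictly dominate B (column Y: 6 ≤ 6)
No single strategy strictly dominates all others → no strictly dominant strategy.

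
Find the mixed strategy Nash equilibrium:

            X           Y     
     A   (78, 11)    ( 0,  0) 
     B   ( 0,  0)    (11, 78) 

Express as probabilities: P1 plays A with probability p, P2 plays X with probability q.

p = 0.8764, q = 0.1236

Work:
Find probabilities that make opponent indifferent:
P2 chooses q to make P1 indifferent between A and B
P1 chooses p to make P2 indifferent between X and Y
Mixed NE: P1 plays (A: 0.8764, B: 0.1236), P2 plays (X: 0.1236, Y: 0.8764)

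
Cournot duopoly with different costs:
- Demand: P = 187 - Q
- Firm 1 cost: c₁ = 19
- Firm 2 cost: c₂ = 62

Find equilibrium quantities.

q₁* = 70.33, q₂* = 27.33

Work:
Reaction: q₁ = (187 - 19 - q₂)/2
Reaction: q₂ = (187 - 62 - q₁)/2
Solve simultaneously:
q₁* = (187 - 2×19 + 62)/3 = 70.33
q₂* = (187 - 2×62 + 19)/3 = 27.33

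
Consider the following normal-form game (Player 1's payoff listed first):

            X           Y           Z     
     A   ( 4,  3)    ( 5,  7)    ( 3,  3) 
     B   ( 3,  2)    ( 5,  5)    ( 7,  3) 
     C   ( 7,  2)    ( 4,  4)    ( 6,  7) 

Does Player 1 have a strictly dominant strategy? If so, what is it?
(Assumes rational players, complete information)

No strictly dominant strategy exists for Player 1

Work:
A strategy strictly dominates another if it gives a strictly higher payoff against every opponent action. Compare each pair of P1's strategies column-by-column:
  A vs B: [4 vs 3, 5 vs 5, 3 vs 7] → A does not strictly dominate B (column Y: 5 ≤ 5)
  A vs C: [4 vs 7, 5 vs 4, 3 vs 6] → A does not strictly dominate C (column X: 4 ≤ 7)
  B vs A: [3 vs 4, 5 vs 5, 7 vs 3] → B does not strictly dominate A (column X: 3 ≤ 4)
  B vs C: [3 vs 7, 5 vs 4, 7 vs 6] → B does not strictly dominate C (column X: 3 ≤ 7)
  C vs A: [7 vs 4, 4 vs 5, 6 vs 3] → C does not strictly dominate A (column Y: 4 ≤ 5)
  C vs B: [7 vs 3, 4 vs 5, 6 vs 7] → C does not strictly dominate B (column Y: 4 ≤ 5)
No single strategy strictly dominates all others → no strictly dominant strategy.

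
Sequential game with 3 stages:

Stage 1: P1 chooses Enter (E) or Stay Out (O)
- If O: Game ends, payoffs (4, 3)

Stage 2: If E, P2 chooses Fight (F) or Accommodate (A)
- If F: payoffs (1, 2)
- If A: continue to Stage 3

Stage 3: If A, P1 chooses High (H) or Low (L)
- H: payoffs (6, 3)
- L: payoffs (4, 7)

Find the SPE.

SPE: (E, A, H); Outcome (6, 3)

Work:
Stage 3: P1 chooses H (6 vs 4)
Stage 2: P2: F->2, A->3 (anticipating H). Choose A
Stage 1: P1: O->4, E->6 (anticipating A, H). Choose E
SPE path: E -> A -> H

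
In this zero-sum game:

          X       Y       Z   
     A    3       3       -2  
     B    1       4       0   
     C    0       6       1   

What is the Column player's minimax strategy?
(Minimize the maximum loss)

Column should play Z, value = 1

Work:
Column player minimizes Row's maximum payoff:
Column X: max payoff to Row = 3
Column Y: max payoff to Row = 6
Column Z: max payoff to Row = 1
Minimum is 1, achieved by column Z.
Minimax strategy: Z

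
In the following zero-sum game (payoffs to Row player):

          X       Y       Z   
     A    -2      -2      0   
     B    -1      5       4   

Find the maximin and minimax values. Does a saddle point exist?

Maximin = -1, Minimax = -1, Saddle: True

Work:
Row minimums: [-2, -1] → maximin = -1
Column maximums: [-1, 5, 4] → minimax = -1
Saddle point exists! Game value = -1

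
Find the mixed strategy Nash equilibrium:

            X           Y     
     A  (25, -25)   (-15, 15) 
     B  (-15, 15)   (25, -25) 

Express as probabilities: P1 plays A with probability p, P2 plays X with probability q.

p = 0.5, q = 0.5

Work:
Find probabilities that make opponent indifferent:
P2 chooses q to make P1 indifferent between A and B
P1 chooses p to make P2 indifferent between X and Y
Mixed NE: P1 plays (A: 0.5, B: 0.5), P2 plays (X: 0.5, Y: 0.5)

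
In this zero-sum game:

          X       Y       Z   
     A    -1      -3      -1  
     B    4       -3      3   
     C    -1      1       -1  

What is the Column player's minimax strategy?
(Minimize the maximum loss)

Column should play Y, value = 1

Work:
Column player minimizes Row's maximum payoff:
Column X: max payoff to Row = 4
Column Y: max payoff to Row = 1
Column Z: max payoff to Row = 3
Minimum is 1, achieved by column Y.
Minimax strategy: Y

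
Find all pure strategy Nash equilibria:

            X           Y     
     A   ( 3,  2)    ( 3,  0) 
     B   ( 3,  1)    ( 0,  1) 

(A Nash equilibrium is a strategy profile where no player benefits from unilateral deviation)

Nash equilibrium: (A, X), (B, X)

Work:
Best responses:
  P1 vs X: payoffs [3, 3] → best response A/B (payoff 3)
  P1 vs Y: payoffs [3, 0] → best response A (payoff 3)
  P2 vs A: payoffs [2, 0] → best response X (payoff 2)
  P2 vs B: payoffs [1, 1] → best response X/Y (payoff 1)
Mutual best responses: (A,X), (B,X) → Nash equilibria.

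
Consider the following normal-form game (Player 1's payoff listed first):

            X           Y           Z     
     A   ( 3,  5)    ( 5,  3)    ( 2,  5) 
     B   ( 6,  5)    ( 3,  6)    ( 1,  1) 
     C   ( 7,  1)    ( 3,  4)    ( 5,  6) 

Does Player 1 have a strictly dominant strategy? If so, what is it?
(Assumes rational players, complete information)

No strictly dominant strategy exists for Player 1

Work:
A strategy strictly dominates another if it gives a strictly higher payoff against every opponent action. Compare each pair of P1's strategies column-by-column:
  A vs B: [3 vs 6, 5 vs 3, 2 vs 1] → A does not strictly dominate B (column X: 3 ≤ 6)
  A vs C: [3 vs 7, 5 vs 3, 2 vs 5] → A does not strictly dominate C (column X: 3 ≤ 7)
  B vs A: [6 vs 3, 3 vs 5, 1 vs 2] → B does not strictly dominate A (column Y: 3 ≤ 5)
  B vs C: [6 vs 7, 3 vs 3, 1 vs 5] → B does not strictly dominate C (column X: 6 ≤ 7)
  C vs A: [7 vs 3, 3 vs 5, 5 vs 2] → C does not strictly dominate A (column Y: 3 ≤ 5)
  C vs B: [7 vs 6, 3 vs 3, 5 vs 1] → C does not strictly dominate B (column Y: 3 ≤ 3)
No single strategy strictly dominates all others → no strictly dominant strategy.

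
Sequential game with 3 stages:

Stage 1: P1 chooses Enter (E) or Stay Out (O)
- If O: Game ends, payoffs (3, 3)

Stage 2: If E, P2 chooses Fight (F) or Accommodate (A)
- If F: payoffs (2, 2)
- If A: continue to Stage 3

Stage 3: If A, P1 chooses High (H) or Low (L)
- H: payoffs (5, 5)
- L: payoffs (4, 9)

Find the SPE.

SPE: (E, A, H); Outcome (5, 5)

Work:
Stage 3: P1 chooses H (5 vs 4)
Stage 2: P2: F->2, A->5 (anticipating H). Choose A
Stage 1: P1: O->3, E->5 (anticipating A, H). Choose E
SPE path: E -> A -> H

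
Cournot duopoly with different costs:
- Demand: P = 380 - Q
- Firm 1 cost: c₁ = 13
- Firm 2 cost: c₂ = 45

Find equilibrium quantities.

q₁* = 133.0, q₂* = 101.0

Work:
Reaction: q₁ = (380 - 13 - q₂)/2
Reaction: q₂ = (380 - 45 - q₁)/2
Solve simultaneously:
q₁* = (380 - 2×13 + 45)/3 = 133.0
q₂* = (380 - 2×45 + 13)/3 = 101.0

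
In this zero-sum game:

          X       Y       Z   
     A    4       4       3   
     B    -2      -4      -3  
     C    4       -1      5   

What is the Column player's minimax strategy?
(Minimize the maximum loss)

Column should play X or Y (all achieve the minimum), value = 4

Work:
Column player minimizes Row's maximum payoff:
Column X: max payoff to Row = 4
Column Y: max payoff to Row = 4
Column Z: max payoff to Row = 5
Minimum is 4, achieved by columns X, Y (tied).
Each of X or Y is a minimax strategy.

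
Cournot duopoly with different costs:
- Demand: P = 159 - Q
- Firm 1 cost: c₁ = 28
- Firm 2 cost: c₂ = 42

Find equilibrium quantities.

q₁* = 48.33, q₂* = 34.33

Work:
Reaction: q₁ = (159 - 28 - q₂)/2
Reaction: q₂ = (159 - 42 - q₁)/2
Solve simultaneously:
q₁* = (159 - 2×28 + 42)/3 = 48.33
q₂* = (159 - 2×42 + 28)/3 = 34.33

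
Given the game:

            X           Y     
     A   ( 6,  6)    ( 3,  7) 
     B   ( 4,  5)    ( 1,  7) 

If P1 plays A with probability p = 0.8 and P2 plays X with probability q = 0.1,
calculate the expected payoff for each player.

E[P1] = 2.9, E[P2] = 6.88

Work:
E[P1] = p·q·π₁(A,X) + p·(1-q)·π₁(A,Y) + (1-p)·q·π₁(B,X) + (1-p)·(1-q)·π₁(B,Y)
= 0.8·0.1·6 + 0.8·0.9·3 + 0.2·0.1·4 + 0.2·0.9·1
= 2.9

E[P2] = 6.88 (similar calculation)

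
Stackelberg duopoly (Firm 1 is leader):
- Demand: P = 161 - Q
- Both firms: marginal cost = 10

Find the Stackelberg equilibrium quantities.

q₁* (leader) = 75.5, q₂* (follower) = 37.75

Work:
Follower's reaction: q₂ = (a - c - q₁)/2
Leader substitutes: π₁ = q₁·(a - q₁ - (a-c-q₁)/2 - c)
FOC: q₁* = (161 - 10)/2 = 75.50
Then: q₂* = (161 - 10 - 75.5)/2 = 37.75
Leader has first-mover advantage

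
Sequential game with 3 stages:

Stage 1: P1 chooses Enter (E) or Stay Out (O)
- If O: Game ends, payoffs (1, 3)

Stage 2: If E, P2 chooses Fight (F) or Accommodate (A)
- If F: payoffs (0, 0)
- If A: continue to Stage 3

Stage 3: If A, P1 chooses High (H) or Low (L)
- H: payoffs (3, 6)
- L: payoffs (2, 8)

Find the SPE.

SPE: (E, A, H); Outcome (3, 6)

Work:
Stage 3: P1 chooses H (3 vs 2)
Stage 2: P2: F->0, A->6 (anticipating H). Choose A
Stage 1: P1: O->1, E->3 (anticipating A, H). Choose E
SPE path: E -> A -> H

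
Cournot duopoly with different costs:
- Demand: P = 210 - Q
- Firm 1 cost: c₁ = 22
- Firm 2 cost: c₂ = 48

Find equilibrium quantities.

q₁* = 71.33, q₂* = 45.33

Work:
Reaction: q₁ = (210 - 22 - q₂)/2
Reaction: q₂ = (210 - 48 - q₁)/2
Solve simultaneously:
q₁* = (210 - 2×22 + 48)/3 = 71.33
q₂* = (210 - 2×48 + 22)/3 = 45.33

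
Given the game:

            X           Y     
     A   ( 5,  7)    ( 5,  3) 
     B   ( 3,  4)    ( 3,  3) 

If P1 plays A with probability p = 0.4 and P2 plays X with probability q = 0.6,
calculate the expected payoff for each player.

E[P1] = 3.8, E[P2] = 4.32

Work:
E[P1] = p·q·π₁(A,X) + p·(1-q)·π₁(A,Y) + (1-p)·q·π₁(B,X) + (1-p)·(1-q)·π₁(B,Y)
= 0.4·0.6·5 + 0.4·0.4·5 + 0.6·0.6·3 + 0.6·0.4·3
= 3.8

E[P2] = 4.32 (similar calculation)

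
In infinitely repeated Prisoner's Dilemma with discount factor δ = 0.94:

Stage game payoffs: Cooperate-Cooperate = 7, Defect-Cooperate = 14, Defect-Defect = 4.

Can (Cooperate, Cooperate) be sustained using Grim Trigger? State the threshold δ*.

δ* = 0.7; since δ = 0.94 ≥ 0.7, cooperation can be sustained

Work:
For Grim Trigger:
Cooperate forever: 7/(1-δ)
Defect then punished: 14 + 4·δ/(1-δ)
Need: 7/(1-δ) ≥ 14 + 4·δ/(1-δ)
Solving: δ ≥ (T-R)/(T-P) = (14-7)/(14-4) = 0.7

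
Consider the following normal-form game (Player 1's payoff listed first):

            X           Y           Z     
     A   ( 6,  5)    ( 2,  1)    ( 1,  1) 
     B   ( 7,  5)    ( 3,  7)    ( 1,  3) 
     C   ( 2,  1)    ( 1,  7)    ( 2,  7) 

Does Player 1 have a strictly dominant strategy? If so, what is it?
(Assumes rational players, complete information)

No strictly dominant strategy exists for Player 1

Work:
A strategy strictly dominates another if it gives a strictly higher payoff against every opponent action. Compare each pair of P1's strategies column-by-column:
  A vs B: [6 vs 7, 2 vs 3, 1 vs 1] → A does not strictly dominate B (column X: 6 ≤ 7)
  A vs C: [6 vs 2, 2 vs 1, 1 vs 2] → A does not strictly dominate C (column Z: 1 ≤ 2)
  B vs A: [7 vs 6, 3 vs 2, 1 vs 1] → B does not strictly dominate A (column Z: 1 ≤ 1)
  B vs C: [7 vs 2, 3 vs 1, 1 vs 2] → B does not strictly dominate C (column Z: 1 ≤ 2)
  C vs A: [2 vs 6, 1 vs 2, 2 vs 1] → C does not strictly dominate A (column X: 2 ≤ 6)
  C vs B: [2 vs 7, 1 vs 3, 2 vs 1] → C does not strictly dominate B (column X: 2 ≤ 7)
No single strategy strictly dominates all others → no strictly dominant strategy.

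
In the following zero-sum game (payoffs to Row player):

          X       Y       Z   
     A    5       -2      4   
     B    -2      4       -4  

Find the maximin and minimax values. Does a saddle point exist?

Maximin = -2, Minimax = 4, Saddle: False

Work:
Row minimums: [-2, -4] → maximin = -2
Column maximums: [5, 4, 4] → minimax = 4
No saddle point (maximin ≠ minimax). Mixed strategy needed.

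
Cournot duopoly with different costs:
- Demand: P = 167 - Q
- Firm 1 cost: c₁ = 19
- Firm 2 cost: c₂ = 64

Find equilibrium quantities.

q₁* = 64.33, q₂* = 19.33

Work:
Reaction: q₁ = (167 - 19 - q₂)/2
Reaction: q₂ = (167 - 64 - q₁)/2
Solve simultaneously:
q₁* = (167 - 2×19 + 64)/3 = 64.33
q₂* = (167 - 2×64 + 19)/3 = 19.33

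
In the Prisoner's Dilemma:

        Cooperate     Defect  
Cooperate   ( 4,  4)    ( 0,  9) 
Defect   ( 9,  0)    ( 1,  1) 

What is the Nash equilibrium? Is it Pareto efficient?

(Defect, Defect) is NE; not Pareto efficient

Work:
Defect dominates Cooperate for both players:
If P2 cooperates: Defect (9) > Cooperate (4)
If P2 defects: Defect (1) > Cooperate (0)
NE: (Defect, Defect) with payoff (1, 1)
But (Cooperate, Cooperate) = (4, 4) Pareto dominates (1, 1)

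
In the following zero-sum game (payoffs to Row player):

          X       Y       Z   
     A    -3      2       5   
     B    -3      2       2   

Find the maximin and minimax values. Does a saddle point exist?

Maximin = -3, Minimax = -3, Saddle: True

Work:
Row minimums: [-3, -3] → maximin = -3
Column maximums: [-3, 2, 5] → minimax = -3
Saddle point exists! Game value = -3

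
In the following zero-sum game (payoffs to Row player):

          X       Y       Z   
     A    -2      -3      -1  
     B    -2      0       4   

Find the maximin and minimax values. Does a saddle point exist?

Maximin = -2, Minimax = -2, Saddle: True

Work:
Row minimums: [-3, -2] → maximin = -2
Column maximums: [-2, 0, 4] → minimax = -2
Saddle point exists! Game value = -2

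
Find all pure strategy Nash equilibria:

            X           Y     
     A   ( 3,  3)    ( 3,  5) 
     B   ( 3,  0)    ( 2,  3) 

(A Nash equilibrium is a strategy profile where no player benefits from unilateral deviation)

Nash equilibrium: (A, Y)

Work:
Best responses:
  P1 vs X: payoffs [3, 3] → best response A/B (payoff 3)
  P1 vs Y: payoffs [3, 2] → best response A (payoff 3)
  P2 vs A: payoffs [3, 5] → best response Y (payoff 5)
  P2 vs B: payoffs [0, 3] → best response Y (payoff 3)
Mutual best responses: (A,Y) → Nash equilibria.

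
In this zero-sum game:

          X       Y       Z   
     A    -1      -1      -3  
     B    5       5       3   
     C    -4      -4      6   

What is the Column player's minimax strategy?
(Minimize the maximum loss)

Column should play X or Y (all achieve the minimum), value = 5

Work:
Column player minimizes Row's maximum payoff:
Column X: max payoff to Row = 5
Column Y: max payoff to Row = 5
Column Z: max payoff to Row = 6
Minimum is 5, achieved by columns X, Y (tied).
Each of X or Y is a minimax strategy.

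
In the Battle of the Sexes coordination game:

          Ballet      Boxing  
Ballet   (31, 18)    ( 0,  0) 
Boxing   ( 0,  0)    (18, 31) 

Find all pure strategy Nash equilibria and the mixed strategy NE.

Pure NE: (Ballet, Ballet) and (Boxing, Boxing); Mixed NE: p = 0.6327, q = 0.3673

Work:
Check pure NE:
(Ballet, Ballet): (31, 18) - no unilateral deviation beneficial
(Boxing, Boxing): (18, 31) - no unilateral deviation beneficial
Mixed NE: P1 plays Ballet with p = 0.6327, P2 plays Ballet with q = 0.3673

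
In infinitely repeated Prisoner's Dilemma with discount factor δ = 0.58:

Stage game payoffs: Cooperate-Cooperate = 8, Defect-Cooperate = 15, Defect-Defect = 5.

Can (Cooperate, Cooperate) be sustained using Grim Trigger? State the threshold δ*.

δ* = 0.7; since δ = 0.58 < 0.7, cooperation cannot be sustained

Work:
For Grim Trigger:
Cooperate forever: 8/(1-δ)
Defect then punished: 15 + 5·δ/(1-δ)
Need: 8/(1-δ) ≥ 15 + 5·δ/(1-δ)
Solving: δ ≥ (T-R)/(T-P) = (15-8)/(15-5) = 0.7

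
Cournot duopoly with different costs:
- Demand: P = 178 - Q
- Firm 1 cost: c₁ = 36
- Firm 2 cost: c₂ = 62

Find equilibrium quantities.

q₁* = 56.0, q₂* = 30.0

Work:
Reaction: q₁ = (178 - 36 - q₂)/2
Reaction: q₂ = (178 - 62 - q₁)/2
Solve simultaneously:
q₁* = (178 - 2×36 + 62)/3 = 56.0
q₂* = (178 - 2×62 + 36)/3 = 30.0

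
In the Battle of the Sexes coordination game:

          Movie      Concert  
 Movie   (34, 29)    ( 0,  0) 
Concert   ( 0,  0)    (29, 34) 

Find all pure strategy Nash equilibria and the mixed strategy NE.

Pure NE: (Movie, Movie) and (Concert, Concert); Mixed NE: p = 0.5397, q = 0.4603

Work:
Check pure NE:
(Movie, Movie): (34, 29) - no unilateral deviation beneficial
(Concert, Concert): (29, 34) - no unilateral deviation beneficial
Mixed NE: P1 plays Movie with p = 0.5397, P2 plays Movie with q = 0.4603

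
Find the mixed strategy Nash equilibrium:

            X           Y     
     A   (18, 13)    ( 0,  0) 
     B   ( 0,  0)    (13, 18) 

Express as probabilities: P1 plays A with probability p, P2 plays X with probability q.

p = 0.5806, q = 0.4194

Work:
Find probabilities that make opponent indifferent:
P2 chooses q to make P1 indifferent between A and B
P1 chooses p to make P2 indifferent between X and Y
Mixed NE: P1 plays (A: 0.5806, B: 0.4194), P2 plays (X: 0.4194, Y: 0.5806)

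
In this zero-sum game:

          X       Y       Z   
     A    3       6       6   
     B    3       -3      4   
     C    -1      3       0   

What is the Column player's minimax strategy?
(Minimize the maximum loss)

Column should play X, value = 3

Work:
Column player minimizes Row's maximum payoff:
Column X: max payoff to Row = 3
Column Y: max payoff to Row = 6
Column Z: max payoff to Row = 6
Minimum is 3, achieved by column X.
Minimax strategy: X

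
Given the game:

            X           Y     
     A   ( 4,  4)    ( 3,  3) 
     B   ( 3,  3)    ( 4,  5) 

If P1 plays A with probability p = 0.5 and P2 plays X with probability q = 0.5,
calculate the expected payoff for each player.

E[P1] = 3.5, E[P2] = 3.75

Work:
E[P1] = p·q·π₁(A,X) + p·(1-q)·π₁(A,Y) + (1-p)·q·π₁(B,X) + (1-p)·(1-q)·π₁(B,Y)
= 0.5·0.5·4 + 0.5·0.5·3 + 0.5·0.5·3 + 0.5·0.5·4
= 3.5

E[P2] = 3.75 (similar calculation)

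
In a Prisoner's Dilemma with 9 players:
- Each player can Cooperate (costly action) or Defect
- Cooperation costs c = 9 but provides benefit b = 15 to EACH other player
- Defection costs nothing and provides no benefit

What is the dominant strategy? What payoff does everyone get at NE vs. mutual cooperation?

Dominant: Defect; NE payoff = 0; Coop payoff = 111

Work:
Defect dominates (saves cost c = 9, benefit to others is external)
NE: All defect → everyone gets 0
If all cooperate: each receives (8)×15 - 9 = 111
Social dilemma: 111 > 0 but NE gives 0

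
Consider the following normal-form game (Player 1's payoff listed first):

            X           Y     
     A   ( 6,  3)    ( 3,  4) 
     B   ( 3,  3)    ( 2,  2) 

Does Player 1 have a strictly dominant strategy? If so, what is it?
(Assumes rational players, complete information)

Yes, Player 1's strictly dominant strategy is A

Work:
A strategy strictly dominates another if it gives a strictly higher payoff against every opponent action. Compare each pair of P1's strategies column-by-column:
  A vs B: [6 vs 3, 3 vs 2] → A strictly dominates B
  B vs A: [3 vs 6, 2 vs 3] → B does not strictly dominate A (column X: 3 ≤ 6)
A strictly dominates every other strategy → strictly dominant.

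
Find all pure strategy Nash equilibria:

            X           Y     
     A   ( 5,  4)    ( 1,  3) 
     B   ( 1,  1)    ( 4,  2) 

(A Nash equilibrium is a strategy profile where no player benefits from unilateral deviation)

Nash equilibrium: (A, X), (B, Y)

Work:
Best responses:
  P1 vs X: payoffs [5, 1] → best response A (payoff 5)
  P1 vs Y: payoffs [1, 4] → best response B (payoff 4)
  P2 vs A: payoffs [4, 3] → best response X (payoff 4)
  P2 vs B: payoffs [1, 2] → best response Y (payoff 2)
Mutual best responses: (A,X), (B,Y) → Nash equilibria.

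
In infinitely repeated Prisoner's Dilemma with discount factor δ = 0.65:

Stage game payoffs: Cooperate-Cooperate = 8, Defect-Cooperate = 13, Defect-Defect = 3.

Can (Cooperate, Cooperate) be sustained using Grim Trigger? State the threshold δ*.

δ* = 0.5; since δ = 0.65 ≥ 0.5, cooperation can be sustained

Work:
For Grim Trigger:
Cooperate forever: 8/(1-δ)
Defect then punished: 13 + 3·δ/(1-δ)
Need: 8/(1-δ) ≥ 13 + 3·δ/(1-δ)
Solving: δ ≥ (T-R)/(T-P) = (13-8)/(13-3) = 0.5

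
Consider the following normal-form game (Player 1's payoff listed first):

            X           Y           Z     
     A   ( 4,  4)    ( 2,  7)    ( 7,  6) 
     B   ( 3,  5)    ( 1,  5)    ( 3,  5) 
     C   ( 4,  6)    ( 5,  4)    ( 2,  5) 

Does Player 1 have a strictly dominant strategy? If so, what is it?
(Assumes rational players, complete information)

No strictly dominant strategy exists for Player 1

Work:
A strategy strictly dominates another if it gives a strictly higher payoff against every opponent action. Compare each pair of P1's strategies column-by-column:
  A vs B: [4 vs 3, 2 vs 1, 7 vs 3] → A strictly dominates B
  A vs C: [4 vs 4, 2 vs 5, 7 vs 2] → A does not strictly dominate C (column X: 4 ≤ 4)
  B vs A: [3 vs 4, 1 vs 2, 3 vs 7] → B does not strictly dominate A (column X: 3 ≤ 4)
  B vs C: [3 vs 4, 1 vs 5, 3 vs 2] → B does not strictly dominate C (column X: 3 ≤ 4)
  C vs A: [4 vs 4, 5 vs 2, 2 vs 7] → C does not strictly dominate A (column X: 4 ≤ 4)
  C vs B: [4 vs 3, 5 vs 1, 2 vs 3] → C does not strictly dominate B (column Z: 2 ≤ 3)
No single strategy strictly dominates all others → no strictly dominant strategy.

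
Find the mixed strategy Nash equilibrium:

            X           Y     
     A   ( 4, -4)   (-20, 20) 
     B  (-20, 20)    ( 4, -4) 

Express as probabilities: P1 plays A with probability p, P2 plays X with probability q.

p = 0.5, q = 0.5

Work:
Find probabilities that make opponent indifferent:
P2 chooses q to make P1 indifferent between A and B
P1 chooses p to make P2 indifferent between X and Y
Mixed NE: P1 plays (A: 0.5, B: 0.5), P2 plays (X: 0.5, Y: 0.5)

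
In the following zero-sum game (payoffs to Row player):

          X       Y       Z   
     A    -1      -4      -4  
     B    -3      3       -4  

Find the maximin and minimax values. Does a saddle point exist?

Maximin = -4, Minimax = -4, Saddle: True

Work:
Row minimums: [-4, -4] → maximin = -4
Column maximums: [-1, 3, -4] → minimax = -4
Saddle point exists! Game value = -4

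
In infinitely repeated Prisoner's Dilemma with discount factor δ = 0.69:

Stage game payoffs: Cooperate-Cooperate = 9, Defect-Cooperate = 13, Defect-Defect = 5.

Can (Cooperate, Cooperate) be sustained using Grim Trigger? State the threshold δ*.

δ* = 0.5; since δ = 0.69 ≥ 0.5, cooperation can be sustained

Work:
For Grim Trigger:
Cooperate forever: 9/(1-δ)
Defect then punished: 13 + 5·δ/(1-δ)
Need: 9/(1-δ) ≥ 13 + 5·δ/(1-δ)
Solving: δ ≥ (T-R)/(T-P) = (13-9)/(13-5) = 0.5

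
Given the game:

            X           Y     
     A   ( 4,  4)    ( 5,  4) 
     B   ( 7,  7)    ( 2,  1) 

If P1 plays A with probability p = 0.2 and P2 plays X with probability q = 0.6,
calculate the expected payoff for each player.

E[P1] = 4.88, E[P2] = 4.48

Work:
E[P1] = p·q·π₁(A,X) + p·(1-q)·π₁(A,Y) + (1-p)·q·π₁(B,X) + (1-p)·(1-q)·π₁(B,Y)
= 0.2·0.6·4 + 0.2·0.4·5 + 0.8·0.6·7 + 0.8·0.4·2
= 4.88

E[P2] = 4.48 (similar calculation)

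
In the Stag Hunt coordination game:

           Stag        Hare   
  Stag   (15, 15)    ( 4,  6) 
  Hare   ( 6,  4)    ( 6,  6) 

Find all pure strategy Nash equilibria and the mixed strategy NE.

Pure NE: (Stag, Stag) and (Hare, Hare); Mixed NE: p = 0.1818, q = 0.1818

Work:
Check pure NE:
(Stag, Stag): (15, 15) - no unilateral deviation beneficial
(Hare, Hare): (6, 6) - no unilateral deviation beneficial
Mixed NE: P1 plays Stag with p = 0.1818, P2 plays Stag with q = 0.1818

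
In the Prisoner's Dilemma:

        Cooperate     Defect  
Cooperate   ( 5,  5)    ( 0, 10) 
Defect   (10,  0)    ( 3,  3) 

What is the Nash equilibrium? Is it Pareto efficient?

(Defect, Defect) is NE; not Pareto efficient

Work:
Defect dominates Cooperate for both players:
If P2 cooperates: Defect (10) > Cooperate (5)
If P2 defects: Defect (3) > Cooperate (0)
NE: (Defect, Defect) with payoff (3, 3)
But (Cooperate, Cooperate) = (5, 5) Pareto dominates (3, 3)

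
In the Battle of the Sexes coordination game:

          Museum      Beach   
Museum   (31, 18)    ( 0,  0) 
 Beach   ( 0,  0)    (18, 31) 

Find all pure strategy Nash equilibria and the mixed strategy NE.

Pure NE: (Museum, Museum) and (Beach, Beach); Mixed NE: p = 0.6327, q = 0.3673

Work:
Check pure NE:
(Museum, Museum): (31, 18) - no unilateral deviation beneficial
(Beach, Beach): (18, 31) - no unilateral deviation beneficial
Mixed NE: P1 plays Museum with p = 0.6327, P2 plays Museum with q = 0.3673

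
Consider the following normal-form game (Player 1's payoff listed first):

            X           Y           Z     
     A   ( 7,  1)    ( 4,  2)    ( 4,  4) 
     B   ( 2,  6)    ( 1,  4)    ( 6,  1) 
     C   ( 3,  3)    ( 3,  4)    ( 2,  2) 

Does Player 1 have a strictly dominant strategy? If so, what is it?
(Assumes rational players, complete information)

No strictly dominant strategy exists for Player 1

Work:
A strategy strictly dominates another if it gives a strictly higher payoff against every opponent action. Compare each pair of P1's strategies column-by-column:
  A vs B: [7 vs 2, 4 vs 1, 4 vs 6] → A does not strictly dominate B (column Z: 4 ≤ 6)
  A vs C: [7 vs 3, 4 vs 3, 4 vs 2] → A strictly dominates C
  B vs A: [2 vs 7, 1 vs 4, 6 vs 4] → B does not strictly dominate A (column X: 2 ≤ 7)
  B vs C: [2 vs 3, 1 vs 3, 6 vs 2] → B does not strictly dominate C (column X: 2 ≤ 3)
  C vs A: [3 vs 7, 3 vs 4, 2 vs 4] → C does not strictly dominate A (column X: 3 ≤ 7)
  C vs B: [3 vs 2, 3 vs 1, 2 vs 6] → C does not strictly dominate B (column Z: 2 ≤ 6)
No single strategy strictly dominates all others → no strictly dominant strategy.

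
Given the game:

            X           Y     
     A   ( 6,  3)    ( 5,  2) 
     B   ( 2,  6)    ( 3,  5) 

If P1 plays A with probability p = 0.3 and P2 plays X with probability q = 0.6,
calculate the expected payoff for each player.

E[P1] = 3.36, E[P2] = 4.7

Work:
E[P1] = p·q·π₁(A,X) + p·(1-q)·π₁(A,Y) + (1-p)·q·π₁(B,X) + (1-p)·(1-q)·π₁(B,Y)
= 0.3·0.6·6 + 0.3·0.4·5 + 0.7·0.6·2 + 0.7·0.4·3
= 3.36

E[P2] = 4.7 (similar calculation)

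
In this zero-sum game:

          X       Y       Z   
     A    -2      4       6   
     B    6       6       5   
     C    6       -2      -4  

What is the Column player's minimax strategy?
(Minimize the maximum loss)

Column should play X or Y or Z (all achieve the minimum), value = 6

Work:
Column player minimizes Row's maximum payoff:
Column X: max payoff to Row = 6
Column Y: max payoff to Row = 6
Column Z: max payoff to Row = 6
Minimum is 6, achieved by columns X, Y, Z (tied).
Each of X or Y or Z is a minimax strategy.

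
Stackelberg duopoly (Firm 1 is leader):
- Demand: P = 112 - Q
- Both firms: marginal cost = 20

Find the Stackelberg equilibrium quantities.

q₁* (leader) = 46.0, q₂* (follower) = 23.0

Work:
Follower's reaction: q₂ = (a - c - q₁)/2
Leader substitutes: π₁ = q₁·(a - q₁ - (a-c-q₁)/2 - c)
FOC: q₁* = (112 - 20)/2 = 46.00
Then: q₂* = (112 - 20 - 46.0)/2 = 23.00
Leader has first-mover advantage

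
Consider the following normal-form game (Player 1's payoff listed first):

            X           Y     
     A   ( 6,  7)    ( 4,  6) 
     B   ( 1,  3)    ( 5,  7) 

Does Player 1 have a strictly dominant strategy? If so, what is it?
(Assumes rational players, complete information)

No strictly dominant strategy exists for Player 1

Work:
A strategy strictly dominates another if it gives a strictly higher payoff against every opponent action. Compare each pair of P1's strategies column-by-column:
  A vs B: [6 vs 1, 4 vs 5] → A does not strictly dominate B (column Y: 4 ≤ 5)
  B vs A: [1 vs 6, 5 vs 4] → B does not strictly dominate A (column X: 1 ≤ 6)
No single strategy strictly dominates all others → no strictly dominant strategy.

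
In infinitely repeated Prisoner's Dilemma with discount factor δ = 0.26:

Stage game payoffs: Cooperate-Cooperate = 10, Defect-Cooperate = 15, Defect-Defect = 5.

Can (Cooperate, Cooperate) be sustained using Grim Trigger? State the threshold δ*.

δ* = 0.5; since δ = 0.26 < 0.5, cooperation cannot be sustained

Work:
For Grim Trigger:
Cooperate forever: 10/(1-δ)
Defect then punished: 15 + 5·δ/(1-δ)
Need: 10/(1-δ) ≥ 15 + 5·δ/(1-δ)
Solving: δ ≥ (T-R)/(T-P) = (15-10)/(15-5) = 0.5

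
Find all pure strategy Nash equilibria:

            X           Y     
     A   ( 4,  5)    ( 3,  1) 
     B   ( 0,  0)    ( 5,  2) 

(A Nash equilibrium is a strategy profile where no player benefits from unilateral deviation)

Nash equilibrium: (A, X), (B, Y)

Work:
Best responses:
  P1 vs X: payoffs [4, 0] → best response A (payoff 4)
  P1 vs Y: payoffs [3, 5] → best response B (payoff 5)
  P2 vs A: payoffs [5, 1] → best response X (payoff 5)
  P2 vs B: payoffs [0, 2] → best response Y (payoff 2)
Mutual best responses: (A,X), (B,Y) → Nash equilibria.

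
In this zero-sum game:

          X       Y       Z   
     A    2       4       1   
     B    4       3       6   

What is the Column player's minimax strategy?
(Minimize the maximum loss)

Column should play X or Y (all achieve the minimum), value = 4

Work:
Column player minimizes Row's maximum payoff:
Column X: max payoff to Row = 4
Column Y: max payoff to Row = 4
Column Z: max payoff to Row = 6
Minimum is 4, achieved by columns X, Y (tied).
Each of X or Y is a minimax strategy.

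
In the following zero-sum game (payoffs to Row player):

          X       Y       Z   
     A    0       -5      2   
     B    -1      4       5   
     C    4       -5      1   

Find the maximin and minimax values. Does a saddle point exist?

Maximin = -1, Minimax = 4, Saddle: False

Work:
Row minimums: [-5, -1, -5] → maximin = -1
Column maximums: [4, 4, 5] → minimax = 4
No saddle point (maximin ≠ minimax). Mixed strategy needed.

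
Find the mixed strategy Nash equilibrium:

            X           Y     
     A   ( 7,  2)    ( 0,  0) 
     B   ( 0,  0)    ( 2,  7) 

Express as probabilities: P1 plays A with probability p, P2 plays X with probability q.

p = 0.7778, q = 0.2222

Work:
Find probabilities that make opponent indifferent:
P2 chooses q to make P1 indifferent between A and B
P1 chooses p to make P2 indifferent between X and Y
Mixed NE: P1 plays (A: 0.7778, B: 0.2222), P2 plays (X: 0.2222, Y: 0.7778)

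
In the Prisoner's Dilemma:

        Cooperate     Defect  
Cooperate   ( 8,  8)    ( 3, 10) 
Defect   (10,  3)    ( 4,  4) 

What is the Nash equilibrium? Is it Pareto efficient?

(Defect, Defect) is NE; not Pareto efficient

Work:
Defect dominates Cooperate for both players:
If P2 cooperates: Defect (10) > Cooperate (8)
If P2 defects: Defect (4) > Cooperate (3)
NE: (Defect, Defect) with payoff (4, 4)
But (Cooperate, Cooperate) = (8, 8) Pareto dominates (4, 4)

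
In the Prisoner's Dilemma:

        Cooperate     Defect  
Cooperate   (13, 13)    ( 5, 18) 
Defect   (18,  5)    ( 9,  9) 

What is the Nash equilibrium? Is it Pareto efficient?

(Defect, Defect) is NE; not Pareto efficient

Work:
Defect dominates Cooperate for both players:
If P2 cooperates: Defect (18) > Cooperate (13)
If P2 defects: Defect (9) > Cooperate (5)
NE: (Defect, Defect) with payoff (9, 9)
But (Cooperate, Cooperate) = (13, 13) Pareto dominates (9, 9)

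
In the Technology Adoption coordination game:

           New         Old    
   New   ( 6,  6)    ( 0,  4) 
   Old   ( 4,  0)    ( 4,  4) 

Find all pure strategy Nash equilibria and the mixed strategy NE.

Pure NE: (New, New) and (Old, Old); Mixed NE: p = 0.6667, q = 0.6667

Work:
Check pure NE:
(New, New): (6, 6) - no unilateral deviation beneficial
(Old, Old): (4, 4) - no unilateral deviation beneficial
Mixed NE: P1 plays New with p = 0.6667, P2 plays New with q = 0.6667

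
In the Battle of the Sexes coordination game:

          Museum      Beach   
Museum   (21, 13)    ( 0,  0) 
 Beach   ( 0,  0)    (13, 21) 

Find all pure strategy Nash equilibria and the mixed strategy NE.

Pure NE: (Museum, Museum) and (Beach, Beach); Mixed NE: p = 0.6176, q = 0.3824

Work:
Check pure NE:
(Museum, Museum): (21, 13) - no unilateral deviation beneficial
(Beach, Beach): (13, 21) - no unilateral deviation beneficial
Mixed NE: P1 plays Museum with p = 0.6176, P2 plays Museum with q = 0.3824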